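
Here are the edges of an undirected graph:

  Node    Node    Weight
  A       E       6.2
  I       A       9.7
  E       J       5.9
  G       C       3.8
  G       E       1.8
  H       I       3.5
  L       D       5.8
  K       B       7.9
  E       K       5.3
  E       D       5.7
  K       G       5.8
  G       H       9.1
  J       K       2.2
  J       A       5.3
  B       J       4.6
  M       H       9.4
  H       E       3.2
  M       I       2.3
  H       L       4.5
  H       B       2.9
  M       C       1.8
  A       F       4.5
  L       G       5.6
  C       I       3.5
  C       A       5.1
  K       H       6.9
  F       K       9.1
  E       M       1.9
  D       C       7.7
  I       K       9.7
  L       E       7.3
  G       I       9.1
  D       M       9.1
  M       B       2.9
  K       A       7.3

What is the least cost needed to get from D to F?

Running Dijkstra from D:
D: 0
E: 5.7  (via D)
L: 5.8  (via D)
G: 7.5  (via E)
M: 7.6  (via E)
C: 7.7  (via D)
H: 8.9  (via E)
I: 9.9  (via M)
B: 10.5  (via M)
K: 11  (via E)
J: 11.6  (via E)
A: 11.9  (via E)
F: 16.4  (via A)
Shortest route: D–E–A–F = 16.4.

16.4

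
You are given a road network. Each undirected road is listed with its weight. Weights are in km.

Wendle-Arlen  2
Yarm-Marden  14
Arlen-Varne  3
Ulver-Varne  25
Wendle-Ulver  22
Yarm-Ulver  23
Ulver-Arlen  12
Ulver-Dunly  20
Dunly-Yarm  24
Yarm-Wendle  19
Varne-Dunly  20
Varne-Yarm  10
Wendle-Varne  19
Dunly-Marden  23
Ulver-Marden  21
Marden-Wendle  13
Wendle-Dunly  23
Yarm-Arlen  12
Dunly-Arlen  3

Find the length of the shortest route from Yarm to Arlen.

12 km

Settle nodes by increasing distance from Yarm:
Yarm: 0
Varne: 10  (via Yarm)
Arlen: 12  (via Yarm)
Shortest route: Yarm → Arlen = 12 km.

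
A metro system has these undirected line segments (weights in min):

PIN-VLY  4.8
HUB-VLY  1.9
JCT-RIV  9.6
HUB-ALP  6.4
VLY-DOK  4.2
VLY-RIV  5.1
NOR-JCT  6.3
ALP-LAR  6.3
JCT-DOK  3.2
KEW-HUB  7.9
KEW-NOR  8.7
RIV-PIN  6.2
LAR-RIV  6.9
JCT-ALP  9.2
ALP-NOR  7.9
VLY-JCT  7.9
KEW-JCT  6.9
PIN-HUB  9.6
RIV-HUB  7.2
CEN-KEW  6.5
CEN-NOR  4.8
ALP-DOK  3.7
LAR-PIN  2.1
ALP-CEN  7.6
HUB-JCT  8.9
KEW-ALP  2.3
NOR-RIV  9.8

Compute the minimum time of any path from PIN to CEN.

Enumerating some paths:
PIN - LAR - ALP - CEN: 2.1+6.3+7.6 = 16
PIN - LAR - ALP - KEW - CEN: 2.1+6.3+2.3+6.5 = 17.2
PIN - VLY - DOK - ALP - CEN: 4.8+4.2+3.7+7.6 = 20.3
Cheapest is PIN - LAR - ALP - CEN at 16 min.

16 min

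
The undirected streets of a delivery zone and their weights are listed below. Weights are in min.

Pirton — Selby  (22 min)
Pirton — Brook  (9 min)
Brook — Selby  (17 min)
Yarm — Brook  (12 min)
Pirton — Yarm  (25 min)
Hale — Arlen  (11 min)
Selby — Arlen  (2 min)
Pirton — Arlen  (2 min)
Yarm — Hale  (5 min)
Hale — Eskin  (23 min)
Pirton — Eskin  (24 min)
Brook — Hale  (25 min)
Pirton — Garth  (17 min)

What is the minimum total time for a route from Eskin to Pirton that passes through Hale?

Shortest Eskin→Hale: Eskin–Hale = 23
Best Hale to Pirton: Hale–Arlen–Pirton costing 13
Total via Hale: 23 + 13 = 36 min.

36 min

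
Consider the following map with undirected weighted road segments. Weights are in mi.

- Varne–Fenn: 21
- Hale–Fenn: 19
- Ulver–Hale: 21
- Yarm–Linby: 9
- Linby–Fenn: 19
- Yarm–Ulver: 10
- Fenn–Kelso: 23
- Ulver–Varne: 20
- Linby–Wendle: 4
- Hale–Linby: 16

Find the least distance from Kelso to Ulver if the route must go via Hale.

63 mi

Best Kelso to Hale: Kelso → Fenn → Hale costing 42
Shortest Hale→Ulver: Hale → Ulver = 21
Total via Hale: 42 + 21 = 63 mi.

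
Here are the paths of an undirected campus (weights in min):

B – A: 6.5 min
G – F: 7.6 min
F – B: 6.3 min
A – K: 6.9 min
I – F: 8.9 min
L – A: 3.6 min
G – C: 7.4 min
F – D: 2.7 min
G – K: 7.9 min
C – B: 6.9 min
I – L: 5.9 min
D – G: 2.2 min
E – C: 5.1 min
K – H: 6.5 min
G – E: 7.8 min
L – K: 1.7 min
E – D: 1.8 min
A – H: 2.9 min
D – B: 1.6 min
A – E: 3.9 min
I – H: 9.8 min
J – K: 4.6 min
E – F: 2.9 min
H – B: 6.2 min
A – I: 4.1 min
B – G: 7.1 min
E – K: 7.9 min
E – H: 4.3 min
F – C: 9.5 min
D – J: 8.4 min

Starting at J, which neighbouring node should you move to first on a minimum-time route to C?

D

Compare a few routes:
J - D - E - C: 8.4+1.8+5.1 = 15.3
J - D - G - C: 8.4+2.2+7.4 = 18
J - K - E - C: 4.6+7.9+5.1 = 17.6
J - D - B - C: 8.4+1.6+6.9 = 16.9
The minimum is 15.3 min via J - D - E - C.
So from J the first move is to D.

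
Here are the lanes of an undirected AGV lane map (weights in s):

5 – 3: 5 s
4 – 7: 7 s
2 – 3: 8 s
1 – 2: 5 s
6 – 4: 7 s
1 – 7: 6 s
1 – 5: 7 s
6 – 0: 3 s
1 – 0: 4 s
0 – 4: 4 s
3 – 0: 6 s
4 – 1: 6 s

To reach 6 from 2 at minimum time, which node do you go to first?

1

Enumerating some paths:
2 - 3 - 0 - 6: 8+6+3 = 17
2 - 1 - 4 - 0 - 6: 5+6+4+3 = 18
2 - 1 - 0 - 6: 5+4+3 = 12
The minimum is 12 s via 2 - 1 - 0 - 6.
So from 2 the first move is to 1.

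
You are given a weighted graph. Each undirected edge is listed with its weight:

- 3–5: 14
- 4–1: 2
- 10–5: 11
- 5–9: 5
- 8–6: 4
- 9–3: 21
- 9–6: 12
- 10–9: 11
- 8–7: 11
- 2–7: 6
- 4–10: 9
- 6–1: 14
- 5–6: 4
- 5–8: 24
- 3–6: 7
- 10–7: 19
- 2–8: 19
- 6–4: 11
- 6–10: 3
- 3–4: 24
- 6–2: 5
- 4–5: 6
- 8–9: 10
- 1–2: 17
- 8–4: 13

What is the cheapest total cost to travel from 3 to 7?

Settle nodes by increasing distance from 3:
3: 0
6: 7  (via 3)
10: 10  (via 6)
5: 11  (via 6)
8: 11  (via 6)
2: 12  (via 6)
9: 16  (via 5)
4: 17  (via 5)
7: 18  (via 2)
Shortest route: 3–6–2–7 = 18.

18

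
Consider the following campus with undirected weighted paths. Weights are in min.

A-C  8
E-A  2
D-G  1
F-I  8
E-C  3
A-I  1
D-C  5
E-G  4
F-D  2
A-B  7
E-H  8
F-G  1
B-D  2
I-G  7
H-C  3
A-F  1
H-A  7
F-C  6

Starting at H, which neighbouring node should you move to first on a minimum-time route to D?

C

Candidate routes:
H → A → F → G → D: 7+1+1+1 = 10
H → A → F → D: 7+1+2 = 10
H → C → E → G → D: 3+3+4+1 = 11
H → C → D: 3+5 = 8
The minimum is 8 min via H → C → D.
So from H the first move is to C.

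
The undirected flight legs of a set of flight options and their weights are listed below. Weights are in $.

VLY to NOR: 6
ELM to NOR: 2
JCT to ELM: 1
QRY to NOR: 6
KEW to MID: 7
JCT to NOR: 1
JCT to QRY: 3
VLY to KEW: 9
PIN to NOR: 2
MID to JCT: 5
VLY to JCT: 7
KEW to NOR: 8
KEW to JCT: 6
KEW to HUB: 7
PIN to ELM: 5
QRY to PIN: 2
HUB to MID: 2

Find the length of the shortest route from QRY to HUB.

Candidate routes:
QRY - JCT - MID - HUB: 3+5+2 = 10
QRY - NOR - JCT - MID - HUB: 6+1+5+2 = 14
QRY - PIN - NOR - JCT - MID - HUB: 2+2+1+5+2 = 12
The minimum is $10 via QRY - JCT - MID - HUB.

$10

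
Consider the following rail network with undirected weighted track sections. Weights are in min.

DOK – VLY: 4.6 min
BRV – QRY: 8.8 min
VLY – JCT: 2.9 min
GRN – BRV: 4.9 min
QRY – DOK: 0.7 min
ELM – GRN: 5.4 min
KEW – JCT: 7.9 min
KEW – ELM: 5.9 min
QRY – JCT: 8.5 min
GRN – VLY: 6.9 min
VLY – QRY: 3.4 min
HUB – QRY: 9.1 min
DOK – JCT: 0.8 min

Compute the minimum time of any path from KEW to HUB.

18.5 min

Compare a few routes:
KEW → JCT → VLY → QRY → HUB: 7.9+2.9+3.4+9.1 = 23.3
KEW → JCT → DOK → QRY → HUB: 7.9+0.8+0.7+9.1 = 18.5
KEW → JCT → VLY → DOK → QRY → HUB: 7.9+2.9+4.6+0.7+9.1 = 25.2
KEW → JCT → QRY → HUB: 7.9+8.5+9.1 = 25.5
Cheapest is KEW → JCT → DOK → QRY → HUB at 18.5 min.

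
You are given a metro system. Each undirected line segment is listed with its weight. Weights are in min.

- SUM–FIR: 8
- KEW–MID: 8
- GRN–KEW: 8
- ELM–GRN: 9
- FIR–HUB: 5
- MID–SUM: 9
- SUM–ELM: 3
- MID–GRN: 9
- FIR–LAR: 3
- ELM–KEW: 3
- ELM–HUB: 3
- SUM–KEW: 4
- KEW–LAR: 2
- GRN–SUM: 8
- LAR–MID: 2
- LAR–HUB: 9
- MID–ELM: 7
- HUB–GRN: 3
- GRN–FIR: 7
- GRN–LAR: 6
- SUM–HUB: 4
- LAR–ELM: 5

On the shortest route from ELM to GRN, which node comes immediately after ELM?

Enumerating some paths:
ELM - GRN: 9 = 9
ELM - KEW - GRN: 3+8 = 11
ELM - SUM - HUB - GRN: 3+4+3 = 10
ELM - HUB - GRN: 3+3 = 6
Cheapest is ELM - HUB - GRN at 6 min.
So from ELM the first move is to HUB.

HUB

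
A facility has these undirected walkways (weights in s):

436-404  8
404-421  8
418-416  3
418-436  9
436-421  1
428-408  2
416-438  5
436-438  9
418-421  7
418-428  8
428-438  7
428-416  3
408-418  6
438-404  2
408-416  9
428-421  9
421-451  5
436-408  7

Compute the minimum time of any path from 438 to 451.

15 s

Settle nodes by increasing distance from 438:
438: 0
404: 2  (via 438)
416: 5  (via 438)
428: 7  (via 438)
418: 8  (via 416)
436: 9  (via 438)
408: 9  (via 428)
421: 10  (via 404)
451: 15  (via 421)
Shortest route: 438 → 404 → 421 → 451 = 15 s.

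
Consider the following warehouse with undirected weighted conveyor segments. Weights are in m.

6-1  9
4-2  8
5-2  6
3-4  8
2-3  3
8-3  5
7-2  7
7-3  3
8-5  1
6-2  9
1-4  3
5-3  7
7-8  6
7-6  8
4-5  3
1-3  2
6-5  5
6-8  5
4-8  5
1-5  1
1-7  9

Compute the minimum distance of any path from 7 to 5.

Compare a few routes:
7–8–5: 6+1 = 7
7–3–8–5: 3+5+1 = 9
7–3–1–5: 3+2+1 = 6
Cheapest is 7–3–1–5 at 6 m.

6 m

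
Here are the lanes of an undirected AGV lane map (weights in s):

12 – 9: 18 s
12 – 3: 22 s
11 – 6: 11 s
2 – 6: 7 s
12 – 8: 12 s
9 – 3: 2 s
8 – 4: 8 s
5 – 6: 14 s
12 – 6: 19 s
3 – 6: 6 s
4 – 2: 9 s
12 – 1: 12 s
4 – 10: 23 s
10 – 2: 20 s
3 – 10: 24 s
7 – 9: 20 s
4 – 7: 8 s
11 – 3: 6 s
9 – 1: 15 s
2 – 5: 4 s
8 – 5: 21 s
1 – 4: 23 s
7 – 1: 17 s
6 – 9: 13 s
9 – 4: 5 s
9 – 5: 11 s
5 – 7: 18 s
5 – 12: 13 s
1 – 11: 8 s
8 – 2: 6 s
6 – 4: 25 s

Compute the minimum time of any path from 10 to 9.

Settle nodes by increasing distance from 10:
10: 0
2: 20  (via 10)
4: 23  (via 10)
3: 24  (via 10)
5: 24  (via 2)
8: 26  (via 2)
9: 26  (via 3)
Shortest route: 10 → 3 → 9 = 26 s.

26 s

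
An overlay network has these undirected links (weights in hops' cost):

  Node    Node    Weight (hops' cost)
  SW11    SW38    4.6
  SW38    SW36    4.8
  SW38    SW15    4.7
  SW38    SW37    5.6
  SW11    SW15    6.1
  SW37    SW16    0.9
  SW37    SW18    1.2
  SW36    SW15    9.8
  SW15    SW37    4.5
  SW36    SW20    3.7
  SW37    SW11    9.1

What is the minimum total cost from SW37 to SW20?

Shortest distances from SW37:
SW37: 0
SW16: 0.9  (via SW37)
SW18: 1.2  (via SW37)
SW15: 4.5  (via SW37)
SW38: 5.6  (via SW37)
SW11: 9.1  (via SW37)
SW36: 10.4  (via SW38)
SW20: 14.1  (via SW36)
Shortest route: SW37–SW38–SW36–SW20 = 14.1 hops' cost.

14.1 hops' cost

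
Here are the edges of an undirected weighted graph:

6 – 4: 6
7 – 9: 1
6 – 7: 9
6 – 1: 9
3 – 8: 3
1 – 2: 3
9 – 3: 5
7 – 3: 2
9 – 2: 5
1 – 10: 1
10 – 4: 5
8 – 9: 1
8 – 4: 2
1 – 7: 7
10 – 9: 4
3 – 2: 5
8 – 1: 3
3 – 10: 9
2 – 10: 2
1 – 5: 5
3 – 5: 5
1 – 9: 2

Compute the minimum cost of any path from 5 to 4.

10

Candidate routes:
5–1–10–4: 5+1+5 = 11
5–1–8–4: 5+3+2 = 10
5–3–7–9–8–4: 5+2+1+1+2 = 11
Cheapest is 5–1–8–4 at 10.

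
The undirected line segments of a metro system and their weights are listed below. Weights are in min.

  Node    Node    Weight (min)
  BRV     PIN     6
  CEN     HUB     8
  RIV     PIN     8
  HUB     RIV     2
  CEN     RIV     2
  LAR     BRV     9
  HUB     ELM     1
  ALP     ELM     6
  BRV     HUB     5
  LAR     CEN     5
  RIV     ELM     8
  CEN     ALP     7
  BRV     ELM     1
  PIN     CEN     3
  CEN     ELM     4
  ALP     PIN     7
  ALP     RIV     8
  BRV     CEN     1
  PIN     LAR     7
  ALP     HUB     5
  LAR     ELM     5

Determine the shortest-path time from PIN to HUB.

6 min

Enumerating some paths:
PIN - BRV - ELM - HUB: 6+1+1 = 8
PIN - CEN - RIV - HUB: 3+2+2 = 7
PIN - CEN - BRV - ELM - HUB: 3+1+1+1 = 6
The minimum is 6 min via PIN - CEN - BRV - ELM - HUB.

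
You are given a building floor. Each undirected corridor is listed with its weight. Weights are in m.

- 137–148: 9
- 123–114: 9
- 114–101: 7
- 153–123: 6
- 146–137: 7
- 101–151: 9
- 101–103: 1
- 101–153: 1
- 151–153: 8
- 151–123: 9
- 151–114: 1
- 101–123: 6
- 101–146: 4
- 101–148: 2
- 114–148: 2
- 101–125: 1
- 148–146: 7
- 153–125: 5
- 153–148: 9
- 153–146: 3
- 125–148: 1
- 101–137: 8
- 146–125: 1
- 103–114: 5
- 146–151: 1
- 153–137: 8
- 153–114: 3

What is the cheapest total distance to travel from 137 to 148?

Candidate routes:
137–148: 9 = 9
137–101–148: 8+2 = 10
The minimum is 9 m via 137–148.

9 m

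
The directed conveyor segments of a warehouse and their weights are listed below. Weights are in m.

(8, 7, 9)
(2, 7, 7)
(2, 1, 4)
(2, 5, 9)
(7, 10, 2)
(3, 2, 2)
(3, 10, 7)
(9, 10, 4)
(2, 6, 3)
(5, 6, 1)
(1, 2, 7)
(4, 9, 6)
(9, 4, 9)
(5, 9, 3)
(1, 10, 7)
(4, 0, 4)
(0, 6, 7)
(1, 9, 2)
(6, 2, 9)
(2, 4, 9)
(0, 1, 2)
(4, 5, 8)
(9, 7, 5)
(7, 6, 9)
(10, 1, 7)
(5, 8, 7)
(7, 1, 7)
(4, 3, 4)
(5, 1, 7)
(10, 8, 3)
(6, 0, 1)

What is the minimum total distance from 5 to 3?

Compare a few routes:
5 - 6 - 0 - 1 - 9 - 4 - 3: 1+1+2+2+9+4 = 19
5 - 1 - 9 - 4 - 3: 7+2+9+4 = 22
5 - 9 - 4 - 3: 3+9+4 = 16
Cheapest is 5 - 9 - 4 - 3 at 16 m.

16 m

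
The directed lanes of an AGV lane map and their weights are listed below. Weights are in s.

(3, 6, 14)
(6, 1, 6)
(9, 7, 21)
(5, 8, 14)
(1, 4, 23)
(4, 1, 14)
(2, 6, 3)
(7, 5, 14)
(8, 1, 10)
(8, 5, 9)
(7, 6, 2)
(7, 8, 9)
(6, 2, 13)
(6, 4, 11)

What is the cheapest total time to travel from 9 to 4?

34 s

Settle nodes by increasing distance from 9:
9: 0
7: 21  (via 9)
6: 23  (via 7)
1: 29  (via 6)
8: 30  (via 7)
4: 34  (via 6)
Shortest route: 9 → 7 → 6 → 4 = 34 s.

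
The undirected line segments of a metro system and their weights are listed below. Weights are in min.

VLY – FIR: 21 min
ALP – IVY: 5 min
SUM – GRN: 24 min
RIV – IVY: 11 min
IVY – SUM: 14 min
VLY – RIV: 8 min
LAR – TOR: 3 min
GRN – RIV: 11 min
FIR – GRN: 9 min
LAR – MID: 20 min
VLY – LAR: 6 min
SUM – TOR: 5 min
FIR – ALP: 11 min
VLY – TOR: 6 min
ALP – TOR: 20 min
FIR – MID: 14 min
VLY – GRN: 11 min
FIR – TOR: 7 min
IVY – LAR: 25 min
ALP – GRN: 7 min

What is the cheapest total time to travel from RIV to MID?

34 min

Running Dijkstra from RIV:
RIV: 0
VLY: 8  (via RIV)
IVY: 11  (via RIV)
GRN: 11  (via RIV)
TOR: 14  (via VLY)
LAR: 14  (via VLY)
ALP: 16  (via IVY)
SUM: 19  (via TOR)
FIR: 20  (via GRN)
MID: 34  (via LAR)
Shortest route: RIV → VLY → LAR → MID = 34 min.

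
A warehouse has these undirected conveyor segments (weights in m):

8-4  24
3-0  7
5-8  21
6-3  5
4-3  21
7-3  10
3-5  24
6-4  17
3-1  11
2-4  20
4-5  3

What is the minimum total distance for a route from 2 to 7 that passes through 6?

Shortest 2→6: 2–4–6 = 37
Best 6 to 7: 6–3–7 costing 15
Total via 6: 37 + 15 = 52 m.

52 m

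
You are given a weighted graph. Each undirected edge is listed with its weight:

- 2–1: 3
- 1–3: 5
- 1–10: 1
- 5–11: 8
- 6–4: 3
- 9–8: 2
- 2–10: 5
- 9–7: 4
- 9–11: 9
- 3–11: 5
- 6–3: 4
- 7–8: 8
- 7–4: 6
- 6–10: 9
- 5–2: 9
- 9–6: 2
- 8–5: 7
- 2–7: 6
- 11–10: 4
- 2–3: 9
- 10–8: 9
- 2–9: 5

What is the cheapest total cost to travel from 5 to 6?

Compare a few routes:
5 → 2 → 9 → 6: 9+5+2 = 16
5 → 8 → 9 → 6: 7+2+2 = 11
Cheapest is 5 → 8 → 9 → 6 at 11.

11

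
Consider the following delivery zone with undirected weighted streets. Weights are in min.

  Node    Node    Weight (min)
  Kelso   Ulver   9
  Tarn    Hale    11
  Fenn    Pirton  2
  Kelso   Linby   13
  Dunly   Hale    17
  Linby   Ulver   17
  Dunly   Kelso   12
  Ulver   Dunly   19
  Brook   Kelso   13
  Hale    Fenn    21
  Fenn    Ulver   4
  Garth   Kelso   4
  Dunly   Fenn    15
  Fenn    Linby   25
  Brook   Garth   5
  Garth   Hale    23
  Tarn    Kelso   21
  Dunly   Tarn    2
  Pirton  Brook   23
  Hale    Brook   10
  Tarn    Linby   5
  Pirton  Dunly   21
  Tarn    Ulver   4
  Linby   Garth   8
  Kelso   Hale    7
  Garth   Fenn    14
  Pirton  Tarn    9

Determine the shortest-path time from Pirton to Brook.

Candidate routes:
Pirton–Fenn–Garth–Brook: 2+14+5 = 21
Pirton–Brook: 23 = 23
The minimum is 21 min via Pirton–Fenn–Garth–Brook.

21 min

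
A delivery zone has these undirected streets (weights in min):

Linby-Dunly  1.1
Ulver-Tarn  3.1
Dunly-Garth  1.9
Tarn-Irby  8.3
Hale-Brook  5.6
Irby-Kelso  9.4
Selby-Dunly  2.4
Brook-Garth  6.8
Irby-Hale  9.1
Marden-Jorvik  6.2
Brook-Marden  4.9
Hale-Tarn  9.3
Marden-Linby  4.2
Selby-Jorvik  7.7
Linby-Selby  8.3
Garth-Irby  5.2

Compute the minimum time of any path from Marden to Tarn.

Settle nodes by increasing distance from Marden:
Marden: 0
Linby: 4.2  (via Marden)
Brook: 4.9  (via Marden)
Dunly: 5.3  (via Linby)
Jorvik: 6.2  (via Marden)
Garth: 7.2  (via Dunly)
Selby: 7.7  (via Dunly)
Hale: 10.5  (via Brook)
Irby: 12.4  (via Garth)
Tarn: 19.8  (via Hale)
Shortest route: Marden–Brook–Hale–Tarn = 19.8 min.

19.8 min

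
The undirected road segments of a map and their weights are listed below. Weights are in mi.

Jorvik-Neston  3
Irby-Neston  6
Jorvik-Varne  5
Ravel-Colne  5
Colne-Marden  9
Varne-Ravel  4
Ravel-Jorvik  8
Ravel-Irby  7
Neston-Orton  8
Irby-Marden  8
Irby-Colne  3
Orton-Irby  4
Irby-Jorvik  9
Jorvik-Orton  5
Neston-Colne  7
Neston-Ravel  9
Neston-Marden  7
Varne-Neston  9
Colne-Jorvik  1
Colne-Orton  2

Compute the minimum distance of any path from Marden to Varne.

15 mi

Running Dijkstra from Marden:
Marden: 0
Neston: 7  (via Marden)
Irby: 8  (via Marden)
Colne: 9  (via Marden)
Jorvik: 10  (via Neston)
Orton: 11  (via Colne)
Ravel: 14  (via Colne)
Varne: 15  (via Jorvik)
Shortest route: Marden–Neston–Jorvik–Varne = 15 mi.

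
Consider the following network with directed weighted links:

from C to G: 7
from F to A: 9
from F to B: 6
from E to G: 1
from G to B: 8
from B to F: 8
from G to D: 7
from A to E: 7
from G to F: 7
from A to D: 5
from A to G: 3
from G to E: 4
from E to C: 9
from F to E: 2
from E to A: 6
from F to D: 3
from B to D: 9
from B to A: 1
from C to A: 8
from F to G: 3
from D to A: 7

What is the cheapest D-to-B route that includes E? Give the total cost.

23

Shortest D→E: D → A → E = 14
Shortest E→B: E → G → B = 9
Total via E: 14 + 9 = 23.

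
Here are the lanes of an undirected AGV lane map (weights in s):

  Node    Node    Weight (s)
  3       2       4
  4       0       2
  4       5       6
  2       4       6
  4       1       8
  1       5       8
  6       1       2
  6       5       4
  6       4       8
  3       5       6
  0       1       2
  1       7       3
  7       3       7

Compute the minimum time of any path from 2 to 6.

Candidate routes:
2–3–5–6: 4+6+4 = 14
2–4–1–6: 6+8+2 = 16
2–4–6: 6+8 = 14
2–4–0–1–6: 6+2+2+2 = 12
The minimum is 12 s via 2–4–0–1–6.

12 s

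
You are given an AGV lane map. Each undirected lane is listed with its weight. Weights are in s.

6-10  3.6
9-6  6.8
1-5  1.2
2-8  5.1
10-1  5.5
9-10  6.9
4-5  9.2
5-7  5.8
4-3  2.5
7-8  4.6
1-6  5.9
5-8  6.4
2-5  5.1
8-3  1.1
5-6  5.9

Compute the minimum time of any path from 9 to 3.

20.2 s

Candidate routes:
9 → 10 → 1 → 5 → 8 → 3: 6.9+5.5+1.2+6.4+1.1 = 21.1
9 → 6 → 5 → 8 → 3: 6.8+5.9+6.4+1.1 = 20.2
9 → 6 → 1 → 5 → 8 → 3: 6.8+5.9+1.2+6.4+1.1 = 21.4
9 → 10 → 6 → 5 → 8 → 3: 6.9+3.6+5.9+6.4+1.1 = 23.9
Cheapest is 9 → 6 → 5 → 8 → 3 at 20.2 s.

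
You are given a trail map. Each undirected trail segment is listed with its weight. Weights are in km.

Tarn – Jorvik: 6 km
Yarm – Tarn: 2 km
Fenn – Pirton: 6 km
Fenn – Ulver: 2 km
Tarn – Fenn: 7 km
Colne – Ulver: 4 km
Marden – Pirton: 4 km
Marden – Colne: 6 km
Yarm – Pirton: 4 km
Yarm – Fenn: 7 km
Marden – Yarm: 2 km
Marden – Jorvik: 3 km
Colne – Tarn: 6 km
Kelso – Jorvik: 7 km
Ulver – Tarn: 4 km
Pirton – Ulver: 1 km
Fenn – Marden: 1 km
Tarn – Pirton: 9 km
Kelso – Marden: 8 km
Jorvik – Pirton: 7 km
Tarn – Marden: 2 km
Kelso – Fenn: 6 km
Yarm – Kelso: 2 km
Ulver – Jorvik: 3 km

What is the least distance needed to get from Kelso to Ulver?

7 km

Running Dijkstra from Kelso:
Kelso: 0
Yarm: 2  (via Kelso)
Tarn: 4  (via Yarm)
Marden: 4  (via Yarm)
Fenn: 5  (via Marden)
Pirton: 6  (via Yarm)
Ulver: 7  (via Fenn)
Shortest route: Kelso → Yarm → Marden → Fenn → Ulver = 7 km.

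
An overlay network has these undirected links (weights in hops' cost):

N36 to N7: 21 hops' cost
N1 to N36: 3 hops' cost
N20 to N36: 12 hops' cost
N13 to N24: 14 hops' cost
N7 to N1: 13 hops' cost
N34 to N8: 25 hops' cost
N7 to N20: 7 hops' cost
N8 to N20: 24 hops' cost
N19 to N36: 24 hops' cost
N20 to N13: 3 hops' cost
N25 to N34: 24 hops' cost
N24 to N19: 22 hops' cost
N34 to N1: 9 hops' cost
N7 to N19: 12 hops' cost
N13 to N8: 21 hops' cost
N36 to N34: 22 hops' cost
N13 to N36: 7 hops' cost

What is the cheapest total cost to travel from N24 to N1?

24 hops' cost

Settle nodes by increasing distance from N24:
N24: 0
N13: 14  (via N24)
N20: 17  (via N13)
N36: 21  (via N13)
N19: 22  (via N24)
N1: 24  (via N36)
Shortest route: N24 → N13 → N36 → N1 = 24 hops' cost.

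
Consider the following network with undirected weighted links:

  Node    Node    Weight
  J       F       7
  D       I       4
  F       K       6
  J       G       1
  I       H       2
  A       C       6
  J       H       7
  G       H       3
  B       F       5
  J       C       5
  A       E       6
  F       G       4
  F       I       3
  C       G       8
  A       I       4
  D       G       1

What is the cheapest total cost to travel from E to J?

Shortest distances from E:
E: 0
A: 6  (via E)
I: 10  (via A)
C: 12  (via A)
H: 12  (via I)
F: 13  (via I)
D: 14  (via I)
G: 15  (via H)
J: 16  (via G)
Shortest route: E → A → I → H → G → J = 16.

16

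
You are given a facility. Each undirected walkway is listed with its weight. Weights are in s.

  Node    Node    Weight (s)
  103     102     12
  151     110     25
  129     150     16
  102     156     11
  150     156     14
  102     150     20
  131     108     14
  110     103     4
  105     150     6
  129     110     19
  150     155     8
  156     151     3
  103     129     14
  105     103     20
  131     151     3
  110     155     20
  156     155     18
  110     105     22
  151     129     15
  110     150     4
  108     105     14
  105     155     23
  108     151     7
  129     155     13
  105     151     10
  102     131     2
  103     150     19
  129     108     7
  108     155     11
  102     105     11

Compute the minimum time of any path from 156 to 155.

18 s

Enumerating some paths:
156–155: 18 = 18
156–151–108–155: 3+7+11 = 21
Cheapest is 156–155 at 18 s.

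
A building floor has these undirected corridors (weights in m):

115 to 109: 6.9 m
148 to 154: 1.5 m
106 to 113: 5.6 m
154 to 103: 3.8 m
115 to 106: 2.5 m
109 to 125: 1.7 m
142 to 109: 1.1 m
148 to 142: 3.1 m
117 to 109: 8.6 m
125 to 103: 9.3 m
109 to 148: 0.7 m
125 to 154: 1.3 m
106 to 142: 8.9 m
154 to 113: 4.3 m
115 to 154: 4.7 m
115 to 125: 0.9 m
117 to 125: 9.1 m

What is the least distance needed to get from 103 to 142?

Enumerating some paths:
103 → 154 → 148 → 142: 3.8+1.5+3.1 = 8.4
103 → 154 → 125 → 109 → 148 → 142: 3.8+1.3+1.7+0.7+3.1 = 10.6
103 → 154 → 148 → 109 → 142: 3.8+1.5+0.7+1.1 = 7.1
103 → 154 → 125 → 109 → 142: 3.8+1.3+1.7+1.1 = 7.9
The minimum is 7.1 m via 103 → 154 → 148 → 109 → 142.

7.1 m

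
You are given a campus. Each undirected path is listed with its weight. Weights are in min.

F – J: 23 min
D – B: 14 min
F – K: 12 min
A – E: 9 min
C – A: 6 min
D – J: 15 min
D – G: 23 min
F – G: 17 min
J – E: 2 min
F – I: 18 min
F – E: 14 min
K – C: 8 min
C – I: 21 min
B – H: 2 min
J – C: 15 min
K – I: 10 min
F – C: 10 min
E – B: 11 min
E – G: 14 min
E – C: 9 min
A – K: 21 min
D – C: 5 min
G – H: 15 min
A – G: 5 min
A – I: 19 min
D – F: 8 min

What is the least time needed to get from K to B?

27 min

Settle nodes by increasing distance from K:
K: 0
C: 8  (via K)
I: 10  (via K)
F: 12  (via K)
D: 13  (via C)
A: 14  (via C)
E: 17  (via C)
G: 19  (via A)
J: 19  (via E)
B: 27  (via D)
Shortest route: K → C → D → B = 27 min.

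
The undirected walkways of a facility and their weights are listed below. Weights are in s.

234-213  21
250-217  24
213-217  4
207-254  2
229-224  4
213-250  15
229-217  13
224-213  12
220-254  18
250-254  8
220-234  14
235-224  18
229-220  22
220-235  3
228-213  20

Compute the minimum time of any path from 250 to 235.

29 s

Settle nodes by increasing distance from 250:
250: 0
254: 8  (via 250)
207: 10  (via 254)
213: 15  (via 250)
217: 19  (via 213)
220: 26  (via 254)
224: 27  (via 213)
235: 29  (via 220)
Shortest route: 250 → 254 → 220 → 235 = 29 s.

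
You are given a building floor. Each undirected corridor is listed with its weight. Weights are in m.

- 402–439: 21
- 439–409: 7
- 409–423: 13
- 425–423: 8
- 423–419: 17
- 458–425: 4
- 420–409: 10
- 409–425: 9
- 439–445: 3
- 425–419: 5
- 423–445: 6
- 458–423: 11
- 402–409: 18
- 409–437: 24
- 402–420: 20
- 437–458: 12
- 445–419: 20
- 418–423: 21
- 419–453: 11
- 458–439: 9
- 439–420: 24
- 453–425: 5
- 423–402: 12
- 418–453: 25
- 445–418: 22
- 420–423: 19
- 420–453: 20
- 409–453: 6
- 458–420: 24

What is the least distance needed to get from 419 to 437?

Running Dijkstra from 419:
419: 0
425: 5  (via 419)
458: 9  (via 425)
453: 10  (via 425)
423: 13  (via 425)
409: 14  (via 425)
439: 18  (via 458)
445: 19  (via 423)
437: 21  (via 458)
Shortest route: 419 → 425 → 458 → 437 = 21 m.

21 m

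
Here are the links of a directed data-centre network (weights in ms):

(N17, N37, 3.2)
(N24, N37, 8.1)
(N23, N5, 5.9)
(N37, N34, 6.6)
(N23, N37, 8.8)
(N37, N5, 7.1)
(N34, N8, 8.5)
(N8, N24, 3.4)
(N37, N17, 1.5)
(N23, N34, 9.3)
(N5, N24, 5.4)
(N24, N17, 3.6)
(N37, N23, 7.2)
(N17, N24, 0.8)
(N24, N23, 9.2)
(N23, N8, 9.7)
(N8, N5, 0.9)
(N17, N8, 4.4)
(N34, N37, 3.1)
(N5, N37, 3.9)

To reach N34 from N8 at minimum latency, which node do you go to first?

Compare a few routes:
N8–N5–N37–N34: 0.9+3.9+6.6 = 11.4
N8–N24–N37–N34: 3.4+8.1+6.6 = 18.1
N8–N24–N17–N37–N34: 3.4+3.6+3.2+6.6 = 16.8
N8–N5–N24–N17–N37–N34: 0.9+5.4+3.6+3.2+6.6 = 19.7
The minimum is 11.4 ms via N8–N5–N37–N34.
So from N8 the first move is to N5.

N5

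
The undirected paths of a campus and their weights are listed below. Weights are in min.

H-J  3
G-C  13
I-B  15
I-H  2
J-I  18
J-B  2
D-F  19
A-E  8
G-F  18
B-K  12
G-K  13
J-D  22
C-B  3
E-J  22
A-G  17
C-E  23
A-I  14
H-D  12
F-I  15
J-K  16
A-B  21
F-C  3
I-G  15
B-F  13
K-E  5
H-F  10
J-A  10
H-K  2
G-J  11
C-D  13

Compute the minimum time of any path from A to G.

Settle nodes by increasing distance from A:
A: 0
E: 8  (via A)
J: 10  (via A)
B: 12  (via J)
H: 13  (via J)
K: 13  (via E)
I: 14  (via A)
C: 15  (via B)
G: 17  (via A)
Shortest route: A → G = 17 min.

17 min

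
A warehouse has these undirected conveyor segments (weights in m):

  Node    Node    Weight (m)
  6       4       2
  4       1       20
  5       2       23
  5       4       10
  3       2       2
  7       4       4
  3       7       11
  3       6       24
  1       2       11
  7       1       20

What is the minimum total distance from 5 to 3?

25 m

Compare a few routes:
5 → 4 → 6 → 3: 10+2+24 = 36
5 → 4 → 7 → 3: 10+4+11 = 25
5 → 4 → 7 → 1 → 2 → 3: 10+4+20+11+2 = 47
5 → 4 → 1 → 2 → 3: 10+20+11+2 = 43
The minimum is 25 m via 5 → 4 → 7 → 3.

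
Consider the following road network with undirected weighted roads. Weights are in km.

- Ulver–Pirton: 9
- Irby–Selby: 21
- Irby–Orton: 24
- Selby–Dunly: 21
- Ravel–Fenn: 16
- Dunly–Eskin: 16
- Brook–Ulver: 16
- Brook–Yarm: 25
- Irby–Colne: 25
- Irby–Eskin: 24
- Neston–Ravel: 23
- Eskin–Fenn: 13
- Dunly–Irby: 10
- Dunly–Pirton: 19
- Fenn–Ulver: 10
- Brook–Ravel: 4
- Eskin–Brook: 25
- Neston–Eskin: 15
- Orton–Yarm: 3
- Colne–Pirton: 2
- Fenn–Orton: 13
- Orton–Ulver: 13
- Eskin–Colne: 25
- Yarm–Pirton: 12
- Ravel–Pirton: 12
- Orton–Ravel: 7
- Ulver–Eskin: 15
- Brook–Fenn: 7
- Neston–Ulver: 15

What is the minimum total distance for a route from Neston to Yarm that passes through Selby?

100 km

Best Neston to Selby: Neston–Eskin–Dunly–Selby costing 52
Shortest Selby→Yarm: Selby–Irby–Orton–Yarm = 48
Total via Selby: 52 + 48 = 100 km.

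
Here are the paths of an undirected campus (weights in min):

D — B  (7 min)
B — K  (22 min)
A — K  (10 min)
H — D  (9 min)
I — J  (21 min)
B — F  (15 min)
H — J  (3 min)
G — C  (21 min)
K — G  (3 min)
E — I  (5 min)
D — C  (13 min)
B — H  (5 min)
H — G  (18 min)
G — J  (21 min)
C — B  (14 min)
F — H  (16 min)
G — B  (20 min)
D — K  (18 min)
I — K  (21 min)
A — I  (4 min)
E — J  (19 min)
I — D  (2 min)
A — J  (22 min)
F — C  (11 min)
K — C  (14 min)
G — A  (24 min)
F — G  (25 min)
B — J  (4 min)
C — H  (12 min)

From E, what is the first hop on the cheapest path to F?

Compare a few routes:
E → I → D → B → F: 5+2+7+15 = 29
E → I → D → C → F: 5+2+13+11 = 31
The minimum is 29 min via E → I → D → B → F.
So from E the first move is to I.

I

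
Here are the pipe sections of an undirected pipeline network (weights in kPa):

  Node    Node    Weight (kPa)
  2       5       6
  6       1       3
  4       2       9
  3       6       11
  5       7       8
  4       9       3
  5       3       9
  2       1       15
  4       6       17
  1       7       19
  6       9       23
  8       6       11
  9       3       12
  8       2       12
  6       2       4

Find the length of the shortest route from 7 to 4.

23 kPa

Enumerating some paths:
7 → 5 → 2 → 6 → 4: 8+6+4+17 = 35
7 → 5 → 2 → 4: 8+6+9 = 23
7 → 1 → 6 → 2 → 4: 19+3+4+9 = 35
7 → 5 → 3 → 9 → 4: 8+9+12+3 = 32
Cheapest is 7 → 5 → 2 → 4 at 23 kPa.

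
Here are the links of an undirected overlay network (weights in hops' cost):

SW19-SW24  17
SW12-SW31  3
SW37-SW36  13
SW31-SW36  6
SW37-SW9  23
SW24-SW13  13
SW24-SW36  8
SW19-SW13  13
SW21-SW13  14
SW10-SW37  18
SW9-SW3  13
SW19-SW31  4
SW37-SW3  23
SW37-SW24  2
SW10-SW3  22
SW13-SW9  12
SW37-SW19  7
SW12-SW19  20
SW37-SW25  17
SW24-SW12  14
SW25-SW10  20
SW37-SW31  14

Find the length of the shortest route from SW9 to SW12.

Running Dijkstra from SW9:
SW9: 0
SW13: 12  (via SW9)
SW3: 13  (via SW9)
SW37: 23  (via SW9)
SW19: 25  (via SW13)
SW24: 25  (via SW13)
SW21: 26  (via SW13)
SW31: 29  (via SW19)
SW12: 32  (via SW31)
Shortest route: SW9–SW13–SW19–SW31–SW12 = 32 hops' cost.

32 hops' cost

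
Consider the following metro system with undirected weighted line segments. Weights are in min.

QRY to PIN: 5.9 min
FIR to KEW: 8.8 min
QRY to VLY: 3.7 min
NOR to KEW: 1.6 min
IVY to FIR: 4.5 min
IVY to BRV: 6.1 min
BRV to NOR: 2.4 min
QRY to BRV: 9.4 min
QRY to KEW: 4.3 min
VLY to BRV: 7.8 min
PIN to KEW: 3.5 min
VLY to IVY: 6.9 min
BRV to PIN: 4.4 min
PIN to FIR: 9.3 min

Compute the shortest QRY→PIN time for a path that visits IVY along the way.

21.1 min

Best QRY to IVY: QRY → VLY → IVY costing 10.6
Best IVY to PIN: IVY → BRV → PIN costing 10.5
Total via IVY: 10.6 + 10.5 = 21.1 min.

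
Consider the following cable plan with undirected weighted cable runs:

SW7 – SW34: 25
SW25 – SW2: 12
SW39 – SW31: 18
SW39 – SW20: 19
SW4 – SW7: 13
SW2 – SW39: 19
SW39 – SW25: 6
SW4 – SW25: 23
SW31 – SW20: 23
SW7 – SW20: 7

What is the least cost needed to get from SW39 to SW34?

51

Candidate routes:
SW39 - SW20 - SW7 - SW34: 19+7+25 = 51
SW39 - SW25 - SW4 - SW7 - SW34: 6+23+13+25 = 67
Cheapest is SW39 - SW20 - SW7 - SW34 at 51.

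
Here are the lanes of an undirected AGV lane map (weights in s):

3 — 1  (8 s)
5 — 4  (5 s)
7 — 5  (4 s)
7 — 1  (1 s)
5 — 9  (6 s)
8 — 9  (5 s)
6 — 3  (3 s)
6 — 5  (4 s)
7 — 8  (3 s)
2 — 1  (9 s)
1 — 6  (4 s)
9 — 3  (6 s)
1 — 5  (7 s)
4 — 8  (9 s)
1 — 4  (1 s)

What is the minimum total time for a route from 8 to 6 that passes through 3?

Shortest 8→3: 8 → 9 → 3 = 11
Shortest 3→6: 3 → 6 = 3
Total via 3: 11 + 3 = 14 s.

14 s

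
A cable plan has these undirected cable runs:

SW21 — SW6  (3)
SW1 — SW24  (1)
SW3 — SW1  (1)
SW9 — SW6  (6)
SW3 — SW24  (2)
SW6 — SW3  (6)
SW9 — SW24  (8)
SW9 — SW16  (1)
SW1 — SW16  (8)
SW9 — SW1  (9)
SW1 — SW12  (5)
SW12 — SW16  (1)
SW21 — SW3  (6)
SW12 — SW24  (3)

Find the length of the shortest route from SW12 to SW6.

8

Compare a few routes:
SW12–SW16–SW9–SW6: 1+1+6 = 8
SW12–SW24–SW3–SW6: 3+2+6 = 11
The minimum is 8 via SW12–SW16–SW9–SW6.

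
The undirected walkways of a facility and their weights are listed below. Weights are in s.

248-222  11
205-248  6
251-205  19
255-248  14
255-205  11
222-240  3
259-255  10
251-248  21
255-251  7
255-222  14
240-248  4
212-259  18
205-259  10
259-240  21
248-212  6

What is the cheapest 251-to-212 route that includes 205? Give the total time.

30 s

Shortest 251→205: 251 → 255 → 205 = 18
Best 205 to 212: 205 → 248 → 212 costing 12
Total via 205: 18 + 12 = 30 s.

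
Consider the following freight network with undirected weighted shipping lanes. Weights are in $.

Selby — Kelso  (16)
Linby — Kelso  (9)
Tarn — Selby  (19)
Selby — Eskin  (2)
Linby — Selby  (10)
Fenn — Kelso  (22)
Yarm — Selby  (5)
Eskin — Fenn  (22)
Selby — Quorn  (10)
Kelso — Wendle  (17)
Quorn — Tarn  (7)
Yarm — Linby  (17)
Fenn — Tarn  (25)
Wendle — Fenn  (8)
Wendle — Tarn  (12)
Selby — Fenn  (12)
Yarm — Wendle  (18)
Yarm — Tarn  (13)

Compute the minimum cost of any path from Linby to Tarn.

Settle nodes by increasing distance from Linby:
Linby: 0
Kelso: 9  (via Linby)
Selby: 10  (via Linby)
Eskin: 12  (via Selby)
Yarm: 15  (via Selby)
Quorn: 20  (via Selby)
Fenn: 22  (via Selby)
Wendle: 26  (via Kelso)
Tarn: 27  (via Quorn)
Shortest route: Linby → Selby → Quorn → Tarn = $27.

$27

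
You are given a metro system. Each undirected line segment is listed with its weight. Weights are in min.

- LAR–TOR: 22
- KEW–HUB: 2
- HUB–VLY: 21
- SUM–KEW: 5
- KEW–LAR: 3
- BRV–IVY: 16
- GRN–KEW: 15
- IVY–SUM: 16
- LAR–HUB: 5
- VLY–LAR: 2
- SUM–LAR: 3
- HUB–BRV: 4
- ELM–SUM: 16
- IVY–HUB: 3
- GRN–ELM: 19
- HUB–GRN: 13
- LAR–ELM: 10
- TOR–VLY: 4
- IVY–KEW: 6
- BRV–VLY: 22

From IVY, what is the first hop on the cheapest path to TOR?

Candidate routes:
IVY - HUB - LAR - VLY - TOR: 3+5+2+4 = 14
IVY - KEW - LAR - VLY - TOR: 6+3+2+4 = 15
Cheapest is IVY - HUB - LAR - VLY - TOR at 14 min.
So from IVY the first move is to HUB.

HUB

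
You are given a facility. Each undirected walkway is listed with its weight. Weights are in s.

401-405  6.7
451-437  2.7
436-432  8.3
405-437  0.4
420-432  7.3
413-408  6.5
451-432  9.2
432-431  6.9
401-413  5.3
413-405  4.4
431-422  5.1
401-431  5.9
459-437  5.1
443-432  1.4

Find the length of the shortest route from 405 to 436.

Settle nodes by increasing distance from 405:
405: 0
437: 0.4  (via 405)
451: 3.1  (via 437)
413: 4.4  (via 405)
459: 5.5  (via 437)
401: 6.7  (via 405)
408: 10.9  (via 413)
432: 12.3  (via 451)
431: 12.6  (via 401)
443: 13.7  (via 432)
422: 17.7  (via 431)
420: 19.6  (via 432)
436: 20.6  (via 432)
Shortest route: 405 → 437 → 451 → 432 → 436 = 20.6 s.

20.6 s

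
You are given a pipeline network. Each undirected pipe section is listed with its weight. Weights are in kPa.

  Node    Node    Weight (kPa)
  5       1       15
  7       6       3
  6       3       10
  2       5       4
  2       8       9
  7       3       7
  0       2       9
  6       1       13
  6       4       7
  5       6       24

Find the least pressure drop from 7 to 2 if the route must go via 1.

35 kPa

Shortest 7→1: 7 → 6 → 1 = 16
Best 1 to 2: 1 → 5 → 2 costing 19
Total via 1: 16 + 19 = 35 kPa.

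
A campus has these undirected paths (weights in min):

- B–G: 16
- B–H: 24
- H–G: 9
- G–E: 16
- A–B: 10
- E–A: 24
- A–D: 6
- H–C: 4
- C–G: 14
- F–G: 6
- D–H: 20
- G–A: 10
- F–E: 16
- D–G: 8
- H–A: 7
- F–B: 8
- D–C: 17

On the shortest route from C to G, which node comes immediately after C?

H

Enumerating some paths:
C–G: 14 = 14
C–H–A–G: 4+7+10 = 21
C–H–A–D–G: 4+7+6+8 = 25
C–H–G: 4+9 = 13
The minimum is 13 min via C–H–G.
So from C the first move is to H.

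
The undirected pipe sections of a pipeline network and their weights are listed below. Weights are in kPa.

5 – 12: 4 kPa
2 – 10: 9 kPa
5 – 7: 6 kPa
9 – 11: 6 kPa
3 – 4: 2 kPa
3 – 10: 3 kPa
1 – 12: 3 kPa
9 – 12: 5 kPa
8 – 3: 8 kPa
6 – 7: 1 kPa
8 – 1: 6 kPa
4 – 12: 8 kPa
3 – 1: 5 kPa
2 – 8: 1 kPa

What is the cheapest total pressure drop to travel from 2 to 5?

Compare a few routes:
2 - 8 - 3 - 1 - 12 - 5: 1+8+5+3+4 = 21
2 - 8 - 1 - 12 - 5: 1+6+3+4 = 14
The minimum is 14 kPa via 2 - 8 - 1 - 12 - 5.

14 kPa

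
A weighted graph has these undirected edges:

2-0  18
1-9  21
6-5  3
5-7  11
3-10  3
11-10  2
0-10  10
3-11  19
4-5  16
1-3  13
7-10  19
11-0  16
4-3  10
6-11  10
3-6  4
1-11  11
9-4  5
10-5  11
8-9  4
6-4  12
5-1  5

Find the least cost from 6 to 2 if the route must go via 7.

61

Best 6 to 7: 6–5–7 costing 14
Shortest 7→2: 7–10–0–2 = 47
Total via 7: 14 + 47 = 61.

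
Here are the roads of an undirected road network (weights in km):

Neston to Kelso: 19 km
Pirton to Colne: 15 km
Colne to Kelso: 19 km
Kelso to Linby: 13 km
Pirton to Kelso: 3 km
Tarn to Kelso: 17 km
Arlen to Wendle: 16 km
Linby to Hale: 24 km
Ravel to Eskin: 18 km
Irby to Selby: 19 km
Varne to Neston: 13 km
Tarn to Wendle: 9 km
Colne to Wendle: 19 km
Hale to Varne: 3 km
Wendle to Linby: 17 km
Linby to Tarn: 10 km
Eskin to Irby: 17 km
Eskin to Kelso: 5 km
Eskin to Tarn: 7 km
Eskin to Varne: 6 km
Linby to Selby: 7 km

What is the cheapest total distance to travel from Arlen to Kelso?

37 km

Running Dijkstra from Arlen:
Arlen: 0
Wendle: 16  (via Arlen)
Tarn: 25  (via Wendle)
Eskin: 32  (via Tarn)
Linby: 33  (via Wendle)
Colne: 35  (via Wendle)
Kelso: 37  (via Eskin)
Shortest route: Arlen → Wendle → Tarn → Eskin → Kelso = 37 km.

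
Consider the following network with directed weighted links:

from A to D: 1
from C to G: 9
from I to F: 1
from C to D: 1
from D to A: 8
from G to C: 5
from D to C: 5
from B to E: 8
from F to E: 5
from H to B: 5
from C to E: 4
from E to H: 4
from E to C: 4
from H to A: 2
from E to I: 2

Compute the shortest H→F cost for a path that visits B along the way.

16

Shortest H→B: H–B = 5
Best B to F: B–E–I–F costing 11
Total via B: 5 + 11 = 16.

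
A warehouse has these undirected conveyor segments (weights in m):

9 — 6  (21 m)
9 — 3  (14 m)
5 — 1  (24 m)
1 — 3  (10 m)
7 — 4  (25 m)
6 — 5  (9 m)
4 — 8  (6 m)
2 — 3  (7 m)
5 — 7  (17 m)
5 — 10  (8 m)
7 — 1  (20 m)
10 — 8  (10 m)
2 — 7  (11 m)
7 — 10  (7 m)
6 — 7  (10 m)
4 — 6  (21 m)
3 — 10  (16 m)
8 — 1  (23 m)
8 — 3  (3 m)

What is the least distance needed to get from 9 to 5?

30 m

Running Dijkstra from 9:
9: 0
3: 14  (via 9)
8: 17  (via 3)
2: 21  (via 3)
6: 21  (via 9)
4: 23  (via 8)
1: 24  (via 3)
10: 27  (via 8)
5: 30  (via 6)
Shortest route: 9–6–5 = 30 m.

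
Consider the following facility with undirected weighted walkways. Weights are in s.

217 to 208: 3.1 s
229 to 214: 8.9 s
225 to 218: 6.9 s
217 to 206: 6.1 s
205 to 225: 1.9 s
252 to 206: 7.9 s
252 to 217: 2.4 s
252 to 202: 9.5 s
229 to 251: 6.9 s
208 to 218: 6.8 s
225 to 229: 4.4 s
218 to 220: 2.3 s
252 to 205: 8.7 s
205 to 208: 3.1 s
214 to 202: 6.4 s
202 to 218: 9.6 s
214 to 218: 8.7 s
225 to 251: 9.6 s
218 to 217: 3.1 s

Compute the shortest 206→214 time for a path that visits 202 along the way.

Shortest 206→202: 206–252–202 = 17.4
Shortest 202→214: 202–214 = 6.4
Total via 202: 17.4 + 6.4 = 23.8 s.

23.8 s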